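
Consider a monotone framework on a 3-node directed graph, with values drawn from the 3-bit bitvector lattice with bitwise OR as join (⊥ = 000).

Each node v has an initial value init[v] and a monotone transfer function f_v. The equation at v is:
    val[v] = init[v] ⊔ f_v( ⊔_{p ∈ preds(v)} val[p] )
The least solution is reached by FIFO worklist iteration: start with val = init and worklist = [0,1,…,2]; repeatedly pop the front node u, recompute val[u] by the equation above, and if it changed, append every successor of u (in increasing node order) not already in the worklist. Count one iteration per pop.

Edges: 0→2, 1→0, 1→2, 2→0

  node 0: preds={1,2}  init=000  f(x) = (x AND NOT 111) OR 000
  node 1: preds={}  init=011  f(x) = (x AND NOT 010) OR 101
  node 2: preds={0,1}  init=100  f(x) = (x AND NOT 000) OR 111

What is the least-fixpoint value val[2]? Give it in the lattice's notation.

111

Trace (4 dequeues):
  [1] u=0 | in 111 | out 000 | ==
  [2] u=1 | in 000 | out 111 | prev 011 | push {0}
  [3] u=2 | in 111 | out 111 | prev 100 | push {}
  [4] u=0 | in 111 | out 000 | ==

Converged values:
  [0] 000
  [1] 111
  [2] 111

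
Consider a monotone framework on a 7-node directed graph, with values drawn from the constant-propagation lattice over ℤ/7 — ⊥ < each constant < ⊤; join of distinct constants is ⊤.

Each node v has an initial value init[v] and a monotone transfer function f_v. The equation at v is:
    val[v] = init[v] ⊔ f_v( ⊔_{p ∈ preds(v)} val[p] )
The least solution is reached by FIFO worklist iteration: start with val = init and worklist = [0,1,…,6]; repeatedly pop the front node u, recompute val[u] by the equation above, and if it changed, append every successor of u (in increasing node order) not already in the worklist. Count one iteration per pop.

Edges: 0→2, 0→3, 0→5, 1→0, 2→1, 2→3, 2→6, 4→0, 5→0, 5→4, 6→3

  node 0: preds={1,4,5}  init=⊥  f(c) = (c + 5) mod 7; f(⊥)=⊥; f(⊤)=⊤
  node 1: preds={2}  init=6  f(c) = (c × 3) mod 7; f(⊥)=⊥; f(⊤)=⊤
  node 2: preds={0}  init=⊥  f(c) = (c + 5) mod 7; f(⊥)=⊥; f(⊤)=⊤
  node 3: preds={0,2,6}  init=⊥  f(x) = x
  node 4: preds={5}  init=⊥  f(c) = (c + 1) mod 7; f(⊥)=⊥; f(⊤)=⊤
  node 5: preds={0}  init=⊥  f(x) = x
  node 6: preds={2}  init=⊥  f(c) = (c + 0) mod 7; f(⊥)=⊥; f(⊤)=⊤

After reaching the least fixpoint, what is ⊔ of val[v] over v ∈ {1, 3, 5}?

Trace (20 dequeues):
  [1] u=0 | in 6 | out 4 | prev ⊥ | push {}
  [2] u=1 | in ⊥ | out 6 | ==
  [3] u=2 | in 4 | out 2 | prev ⊥ | push {1}
  [4] u=3 | in ⊤ | out ⊤ | prev ⊥ | push {}
  [5] u=4 | in ⊥ | out ⊥ | ==
  [6] u=5 | in 4 | out 4 | prev ⊥ | push {0,4}
  [7] u=6 | in 2 | out 2 | prev ⊥ | push {3}
  [8] u=1 | in 2 | out 6 | ==
  [9] u=0 | in ⊤ | out ⊤ | prev 4 | push {2,5}
  [10] u=4 | in 4 | out 5 | prev ⊥ | push {0}
  [11] u=3 | in ⊤ | out ⊤ | ==
  [12] u=2 | in ⊤ | out ⊤ | prev 2 | push {1,3,6}
  [13] u=5 | in ⊤ | out ⊤ | prev 4 | push {4}
  [14] u=0 | in ⊤ | out ⊤ | ==
  [15] u=1 | in ⊤ | out ⊤ | prev 6 | push {0}
  [16] u=3 | in ⊤ | out ⊤ | ==
  [17] u=6 | in ⊤ | out ⊤ | prev 2 | push {3}
  [18] u=4 | in ⊤ | out ⊤ | prev 5 | push {}
  [19] u=0 | in ⊤ | out ⊤ | ==
  [20] u=3 | in ⊤ | out ⊤ | ==

Converged values:
  [0] ⊤
  [1] ⊤
  [2] ⊤
  [3] ⊤
  [4] ⊤
  [5] ⊤
  [6] ⊤

⊤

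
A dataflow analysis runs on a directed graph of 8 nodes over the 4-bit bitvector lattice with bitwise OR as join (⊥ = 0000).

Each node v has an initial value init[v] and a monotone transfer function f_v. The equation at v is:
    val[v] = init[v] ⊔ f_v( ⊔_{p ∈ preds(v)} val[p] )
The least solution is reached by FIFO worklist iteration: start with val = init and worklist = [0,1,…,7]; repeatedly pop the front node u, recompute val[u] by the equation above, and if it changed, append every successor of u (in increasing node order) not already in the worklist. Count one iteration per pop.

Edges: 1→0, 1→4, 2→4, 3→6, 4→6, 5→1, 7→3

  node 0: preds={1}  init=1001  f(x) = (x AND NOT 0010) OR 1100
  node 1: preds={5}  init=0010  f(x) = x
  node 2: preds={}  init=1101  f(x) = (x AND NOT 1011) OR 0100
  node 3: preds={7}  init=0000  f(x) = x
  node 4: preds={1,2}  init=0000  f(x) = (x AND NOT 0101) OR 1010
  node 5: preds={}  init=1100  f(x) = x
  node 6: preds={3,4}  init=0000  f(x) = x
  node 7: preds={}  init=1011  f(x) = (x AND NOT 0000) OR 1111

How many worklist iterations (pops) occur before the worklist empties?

11

Worklist (11 pops):
  #1 pop 0: in=0010 → 1101 (was 1001); enqueue []
  #2 pop 1: in=1100 → 1110 (was 0010); enqueue [0]
  #3 pop 2: in=0000 → 1101 (no change)
  #4 pop 3: in=1011 → 1011 (was 0000); enqueue []
  #5 pop 4: in=1111 → 1010 (was 0000); enqueue []
  #6 pop 5: in=0000 → 1100 (no change)
  #7 pop 6: in=1011 → 1011 (was 0000); enqueue []
  #8 pop 7: in=0000 → 1111 (was 1011); enqueue [3]
  #9 pop 0: in=1110 → 1101 (no change)
  #10 pop 3: in=1111 → 1111 (was 1011); enqueue [6]
  #11 pop 6: in=1111 → 1111 (was 1011); enqueue []

Fixpoint:
  val[0] = 1101
  val[1] = 1110
  val[2] = 1101
  val[3] = 1111
  val[4] = 1010
  val[5] = 1100
  val[6] = 1111
  val[7] = 1111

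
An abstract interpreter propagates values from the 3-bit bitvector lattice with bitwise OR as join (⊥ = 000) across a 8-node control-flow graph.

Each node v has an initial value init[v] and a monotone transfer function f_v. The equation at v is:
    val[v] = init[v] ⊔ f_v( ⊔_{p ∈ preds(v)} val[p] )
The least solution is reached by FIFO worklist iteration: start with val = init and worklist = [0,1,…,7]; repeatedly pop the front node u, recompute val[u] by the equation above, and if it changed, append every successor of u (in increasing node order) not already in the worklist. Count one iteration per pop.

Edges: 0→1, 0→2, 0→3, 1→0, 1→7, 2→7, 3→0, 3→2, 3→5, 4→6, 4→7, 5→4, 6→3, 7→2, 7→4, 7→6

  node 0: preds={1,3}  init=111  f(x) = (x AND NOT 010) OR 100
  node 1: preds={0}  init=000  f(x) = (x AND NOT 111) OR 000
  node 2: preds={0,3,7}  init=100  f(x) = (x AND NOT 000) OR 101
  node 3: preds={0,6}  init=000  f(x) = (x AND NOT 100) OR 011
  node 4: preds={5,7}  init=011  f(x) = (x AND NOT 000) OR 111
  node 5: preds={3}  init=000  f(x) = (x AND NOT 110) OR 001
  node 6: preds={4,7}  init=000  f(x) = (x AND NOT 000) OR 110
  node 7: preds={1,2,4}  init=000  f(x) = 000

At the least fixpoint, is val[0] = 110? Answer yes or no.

Iteration log — 12 steps:
  step 1. node 0  ⊔preds=000  new=111  stable
  step 2. node 1  ⊔preds=111  new=000  stable
  step 3. node 2  ⊔preds=111  new=111  old=100  +wl: 
  step 4. node 3  ⊔preds=111  new=011  old=000  +wl: 0,2
  step 5. node 4  ⊔preds=000  new=111  old=011  +wl: 
  step 6. node 5  ⊔preds=011  new=001  old=000  +wl: 4
  step 7. node 6  ⊔preds=111  new=111  old=000  +wl: 3
  step 8. node 7  ⊔preds=111  new=000  stable
  step 9. node 0  ⊔preds=011  new=111  stable
  step 10. node 2  ⊔preds=111  new=111  stable
  step 11. node 4  ⊔preds=001  new=111  stable
  step 12. node 3  ⊔preds=111  new=011  stable

Least fixpoint reached:
  node 0: 111
  node 1: 000
  node 2: 111
  node 3: 011
  node 4: 111
  node 5: 001
  node 6: 111
  node 7: 000

no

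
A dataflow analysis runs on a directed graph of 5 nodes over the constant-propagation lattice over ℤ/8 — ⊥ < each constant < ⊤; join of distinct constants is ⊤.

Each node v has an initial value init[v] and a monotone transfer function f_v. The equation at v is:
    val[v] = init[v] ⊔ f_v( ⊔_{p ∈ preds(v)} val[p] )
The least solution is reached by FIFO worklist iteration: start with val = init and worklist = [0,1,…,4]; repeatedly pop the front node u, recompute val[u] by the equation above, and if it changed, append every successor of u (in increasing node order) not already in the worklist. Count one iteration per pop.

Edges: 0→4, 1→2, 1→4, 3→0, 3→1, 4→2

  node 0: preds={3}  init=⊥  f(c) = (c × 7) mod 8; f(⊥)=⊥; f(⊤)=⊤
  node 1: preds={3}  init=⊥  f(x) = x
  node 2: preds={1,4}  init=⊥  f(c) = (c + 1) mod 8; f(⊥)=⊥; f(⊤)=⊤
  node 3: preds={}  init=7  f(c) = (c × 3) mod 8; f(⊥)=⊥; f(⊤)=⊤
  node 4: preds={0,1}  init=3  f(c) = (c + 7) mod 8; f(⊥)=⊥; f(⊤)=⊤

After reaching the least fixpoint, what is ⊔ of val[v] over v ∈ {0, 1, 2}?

⊤

Iteration log — 6 steps:
  step 1. node 0  ⊔preds=7  new=1  old=⊥  +wl: 
  step 2. node 1  ⊔preds=7  new=7  old=⊥  +wl: 
  step 3. node 2  ⊔preds=⊤  new=⊤  old=⊥  +wl: 
  step 4. node 3  ⊔preds=⊥  new=7  stable
  step 5. node 4  ⊔preds=⊤  new=⊤  old=3  +wl: 2
  step 6. node 2  ⊔preds=⊤  new=⊤  stable

Least fixpoint reached:
  node 0: 1
  node 1: 7
  node 2: ⊤
  node 3: 7
  node 4: ⊤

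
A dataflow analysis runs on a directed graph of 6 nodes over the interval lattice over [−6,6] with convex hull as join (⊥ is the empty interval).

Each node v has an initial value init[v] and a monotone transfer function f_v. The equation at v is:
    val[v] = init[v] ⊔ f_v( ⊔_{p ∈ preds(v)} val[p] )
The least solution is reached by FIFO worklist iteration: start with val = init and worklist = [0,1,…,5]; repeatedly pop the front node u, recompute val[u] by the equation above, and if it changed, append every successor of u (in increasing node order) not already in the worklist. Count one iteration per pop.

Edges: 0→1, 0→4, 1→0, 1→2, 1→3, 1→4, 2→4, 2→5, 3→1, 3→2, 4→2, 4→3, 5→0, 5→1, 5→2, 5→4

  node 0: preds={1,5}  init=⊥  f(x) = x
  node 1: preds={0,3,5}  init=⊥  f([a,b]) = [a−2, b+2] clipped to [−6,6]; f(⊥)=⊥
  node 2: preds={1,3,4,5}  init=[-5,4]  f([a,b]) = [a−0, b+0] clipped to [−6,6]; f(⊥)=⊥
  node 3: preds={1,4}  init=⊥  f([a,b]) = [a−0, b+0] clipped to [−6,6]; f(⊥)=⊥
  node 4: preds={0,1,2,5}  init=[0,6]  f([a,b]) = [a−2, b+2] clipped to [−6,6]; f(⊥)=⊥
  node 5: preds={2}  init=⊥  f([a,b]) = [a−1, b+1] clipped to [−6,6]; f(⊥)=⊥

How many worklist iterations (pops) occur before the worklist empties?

14

Worklist (14 pops):
  #1 pop 0: in=⊥ → ⊥ (no change)
  #2 pop 1: in=⊥ → ⊥ (no change)
  #3 pop 2: in=[0,6] → [-5,6] (was [-5,4]); enqueue []
  #4 pop 3: in=[0,6] → [0,6] (was ⊥); enqueue [1,2]
  #5 pop 4: in=[-5,6] → [-6,6] (was [0,6]); enqueue [3]
  #6 pop 5: in=[-5,6] → [-6,6] (was ⊥); enqueue [0,4]
  #7 pop 1: in=[-6,6] → [-6,6] (was ⊥); enqueue []
  #8 pop 2: in=[-6,6] → [-6,6] (was [-5,6]); enqueue [5]
  #9 pop 3: in=[-6,6] → [-6,6] (was [0,6]); enqueue [1,2]
  #10 pop 0: in=[-6,6] → [-6,6] (was ⊥); enqueue []
  #11 pop 4: in=[-6,6] → [-6,6] (no change)
  #12 pop 5: in=[-6,6] → [-6,6] (no change)
  #13 pop 1: in=[-6,6] → [-6,6] (no change)
  #14 pop 2: in=[-6,6] → [-6,6] (no change)

Fixpoint:
  val[0] = [-6,6]
  val[1] = [-6,6]
  val[2] = [-6,6]
  val[3] = [-6,6]
  val[4] = [-6,6]
  val[5] = [-6,6]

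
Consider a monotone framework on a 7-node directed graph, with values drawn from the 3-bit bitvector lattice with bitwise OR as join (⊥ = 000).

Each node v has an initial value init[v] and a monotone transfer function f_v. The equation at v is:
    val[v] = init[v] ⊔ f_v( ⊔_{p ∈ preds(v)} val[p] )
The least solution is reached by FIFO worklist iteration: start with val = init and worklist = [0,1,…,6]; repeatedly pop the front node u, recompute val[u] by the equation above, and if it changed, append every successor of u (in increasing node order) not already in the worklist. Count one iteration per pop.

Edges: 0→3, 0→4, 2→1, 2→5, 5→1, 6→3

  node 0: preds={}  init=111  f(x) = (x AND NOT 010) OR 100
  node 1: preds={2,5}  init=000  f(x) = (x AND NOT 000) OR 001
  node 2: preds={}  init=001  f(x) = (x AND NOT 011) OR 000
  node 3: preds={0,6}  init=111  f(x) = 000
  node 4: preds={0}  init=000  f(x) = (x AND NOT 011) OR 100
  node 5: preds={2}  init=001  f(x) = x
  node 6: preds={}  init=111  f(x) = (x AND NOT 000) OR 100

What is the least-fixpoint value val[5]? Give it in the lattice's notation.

Trace (7 dequeues):
  [1] u=0 | in 000 | out 111 | ==
  [2] u=1 | in 001 | out 001 | prev 000 | push {}
  [3] u=2 | in 000 | out 001 | ==
  [4] u=3 | in 111 | out 111 | ==
  [5] u=4 | in 111 | out 100 | prev 000 | push {}
  [6] u=5 | in 001 | out 001 | ==
  [7] u=6 | in 000 | out 111 | ==

Converged values:
  [0] 111
  [1] 001
  [2] 001
  [3] 111
  [4] 100
  [5] 001
  [6] 111

001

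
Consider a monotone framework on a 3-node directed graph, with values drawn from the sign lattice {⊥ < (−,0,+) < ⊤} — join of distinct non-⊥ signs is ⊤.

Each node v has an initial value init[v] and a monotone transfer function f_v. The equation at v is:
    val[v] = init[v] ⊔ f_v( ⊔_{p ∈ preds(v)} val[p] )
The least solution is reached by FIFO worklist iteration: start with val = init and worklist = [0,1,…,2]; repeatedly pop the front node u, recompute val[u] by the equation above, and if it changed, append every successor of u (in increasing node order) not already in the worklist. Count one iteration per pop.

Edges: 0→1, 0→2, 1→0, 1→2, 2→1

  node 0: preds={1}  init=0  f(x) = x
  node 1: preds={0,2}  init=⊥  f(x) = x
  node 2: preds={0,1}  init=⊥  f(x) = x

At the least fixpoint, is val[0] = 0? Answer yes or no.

Iteration log — 5 steps:
  step 1. node 0  ⊔preds=⊥  new=0  stable
  step 2. node 1  ⊔preds=0  new=0  old=⊥  +wl: 0
  step 3. node 2  ⊔preds=0  new=0  old=⊥  +wl: 1
  step 4. node 0  ⊔preds=0  new=0  stable
  step 5. node 1  ⊔preds=0  new=0  stable

Least fixpoint reached:
  node 0: 0
  node 1: 0
  node 2: 0

yes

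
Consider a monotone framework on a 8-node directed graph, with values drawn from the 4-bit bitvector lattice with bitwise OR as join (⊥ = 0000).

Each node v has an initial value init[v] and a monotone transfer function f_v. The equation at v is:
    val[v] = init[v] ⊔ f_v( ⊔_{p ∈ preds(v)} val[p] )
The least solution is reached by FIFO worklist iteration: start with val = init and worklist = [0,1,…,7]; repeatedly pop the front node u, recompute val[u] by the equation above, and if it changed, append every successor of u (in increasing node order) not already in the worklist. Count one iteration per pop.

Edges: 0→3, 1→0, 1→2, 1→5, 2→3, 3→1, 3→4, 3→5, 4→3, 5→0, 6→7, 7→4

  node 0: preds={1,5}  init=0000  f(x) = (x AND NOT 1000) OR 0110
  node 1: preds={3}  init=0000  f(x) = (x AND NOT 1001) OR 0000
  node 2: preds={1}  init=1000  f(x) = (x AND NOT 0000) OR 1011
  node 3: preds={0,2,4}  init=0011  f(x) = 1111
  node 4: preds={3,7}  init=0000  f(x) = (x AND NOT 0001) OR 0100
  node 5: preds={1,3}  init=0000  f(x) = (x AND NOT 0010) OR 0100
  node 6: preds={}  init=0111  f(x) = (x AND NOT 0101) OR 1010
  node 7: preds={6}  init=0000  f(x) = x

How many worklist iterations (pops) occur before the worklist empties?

16

Iteration log — 16 steps:
  step 1. node 0  ⊔preds=0000  new=0110  old=0000  +wl: 
  step 2. node 1  ⊔preds=0011  new=0010  old=0000  +wl: 0
  step 3. node 2  ⊔preds=0010  new=1011  old=1000  +wl: 
  step 4. node 3  ⊔preds=1111  new=1111  old=0011  +wl: 1
  step 5. node 4  ⊔preds=1111  new=1110  old=0000  +wl: 3
  step 6. node 5  ⊔preds=1111  new=1101  old=0000  +wl: 
  step 7. node 6  ⊔preds=0000  new=1111  old=0111  +wl: 
  step 8. node 7  ⊔preds=1111  new=1111  old=0000  +wl: 4
  step 9. node 0  ⊔preds=1111  new=0111  old=0110  +wl: 
  step 10. node 1  ⊔preds=1111  new=0110  old=0010  +wl: 0,2,5
  step 11. node 3  ⊔preds=1111  new=1111  stable
  step 12. node 4  ⊔preds=1111  new=1110  stable
  step 13. node 0  ⊔preds=1111  new=0111  stable
  step 14. node 2  ⊔preds=0110  new=1111  old=1011  +wl: 3
  step 15. node 5  ⊔preds=1111  new=1101  stable
  step 16. node 3  ⊔preds=1111  new=1111  stable

Least fixpoint reached:
  node 0: 0111
  node 1: 0110
  node 2: 1111
  node 3: 1111
  node 4: 1110
  node 5: 1101
  node 6: 1111
  node 7: 1111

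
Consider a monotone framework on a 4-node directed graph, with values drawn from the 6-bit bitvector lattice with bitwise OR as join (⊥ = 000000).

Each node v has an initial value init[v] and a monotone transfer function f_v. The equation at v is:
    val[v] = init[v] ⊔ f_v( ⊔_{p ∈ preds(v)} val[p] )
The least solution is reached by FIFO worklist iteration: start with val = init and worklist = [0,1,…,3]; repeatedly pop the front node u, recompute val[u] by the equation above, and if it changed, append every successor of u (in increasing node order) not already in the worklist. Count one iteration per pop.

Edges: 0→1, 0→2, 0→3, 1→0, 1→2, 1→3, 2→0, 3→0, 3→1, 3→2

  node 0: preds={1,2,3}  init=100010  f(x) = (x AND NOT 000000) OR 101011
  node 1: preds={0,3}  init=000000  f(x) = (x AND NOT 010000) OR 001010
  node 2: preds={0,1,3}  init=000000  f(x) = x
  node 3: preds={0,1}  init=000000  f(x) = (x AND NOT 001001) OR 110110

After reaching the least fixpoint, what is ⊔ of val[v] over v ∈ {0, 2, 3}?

Iteration log — 9 steps:
  step 1. node 0  ⊔preds=000000  new=101011  old=100010  +wl: 
  step 2. node 1  ⊔preds=101011  new=101011  old=000000  +wl: 0
  step 3. node 2  ⊔preds=101011  new=101011  old=000000  +wl: 
  step 4. node 3  ⊔preds=101011  new=110110  old=000000  +wl: 1,2
  step 5. node 0  ⊔preds=111111  new=111111  old=101011  +wl: 3
  step 6. node 1  ⊔preds=111111  new=101111  old=101011  +wl: 0
  step 7. node 2  ⊔preds=111111  new=111111  old=101011  +wl: 
  step 8. node 3  ⊔preds=111111  new=110110  stable
  step 9. node 0  ⊔preds=111111  new=111111  stable

Least fixpoint reached:
  node 0: 111111
  node 1: 101111
  node 2: 111111
  node 3: 110110

111111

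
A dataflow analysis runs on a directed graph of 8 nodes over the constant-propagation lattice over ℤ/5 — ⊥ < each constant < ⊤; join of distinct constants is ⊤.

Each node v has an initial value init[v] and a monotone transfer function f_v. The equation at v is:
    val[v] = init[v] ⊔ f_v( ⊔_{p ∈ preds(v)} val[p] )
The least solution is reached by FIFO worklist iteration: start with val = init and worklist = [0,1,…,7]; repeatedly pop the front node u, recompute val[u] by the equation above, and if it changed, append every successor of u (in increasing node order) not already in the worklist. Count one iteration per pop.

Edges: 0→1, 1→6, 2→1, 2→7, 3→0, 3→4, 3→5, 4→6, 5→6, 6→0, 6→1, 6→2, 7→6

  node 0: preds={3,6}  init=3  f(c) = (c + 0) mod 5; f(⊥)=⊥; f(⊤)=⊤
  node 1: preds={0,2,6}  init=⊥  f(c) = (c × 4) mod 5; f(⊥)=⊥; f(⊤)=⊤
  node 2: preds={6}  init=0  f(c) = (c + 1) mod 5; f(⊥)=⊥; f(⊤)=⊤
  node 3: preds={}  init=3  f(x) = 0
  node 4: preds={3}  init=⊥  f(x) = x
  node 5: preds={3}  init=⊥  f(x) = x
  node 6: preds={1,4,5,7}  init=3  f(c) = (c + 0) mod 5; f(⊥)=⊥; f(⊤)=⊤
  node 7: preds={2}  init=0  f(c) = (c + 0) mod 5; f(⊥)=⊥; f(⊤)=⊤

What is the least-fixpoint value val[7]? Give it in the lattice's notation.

⊤

Iteration log — 13 steps:
  step 1. node 0  ⊔preds=3  new=3  stable
  step 2. node 1  ⊔preds=⊤  new=⊤  old=⊥  +wl: 
  step 3. node 2  ⊔preds=3  new=⊤  old=0  +wl: 1
  step 4. node 3  ⊔preds=⊥  new=⊤  old=3  +wl: 0
  step 5. node 4  ⊔preds=⊤  new=⊤  old=⊥  +wl: 
  step 6. node 5  ⊔preds=⊤  new=⊤  old=⊥  +wl: 
  step 7. node 6  ⊔preds=⊤  new=⊤  old=3  +wl: 2
  step 8. node 7  ⊔preds=⊤  new=⊤  old=0  +wl: 6
  step 9. node 1  ⊔preds=⊤  new=⊤  stable
  step 10. node 0  ⊔preds=⊤  new=⊤  old=3  +wl: 1
  step 11. node 2  ⊔preds=⊤  new=⊤  stable
  step 12. node 6  ⊔preds=⊤  new=⊤  stable
  step 13. node 1  ⊔preds=⊤  new=⊤  stable

Least fixpoint reached:
  node 0: ⊤
  node 1: ⊤
  node 2: ⊤
  node 3: ⊤
  node 4: ⊤
  node 5: ⊤
  node 6: ⊤
  node 7: ⊤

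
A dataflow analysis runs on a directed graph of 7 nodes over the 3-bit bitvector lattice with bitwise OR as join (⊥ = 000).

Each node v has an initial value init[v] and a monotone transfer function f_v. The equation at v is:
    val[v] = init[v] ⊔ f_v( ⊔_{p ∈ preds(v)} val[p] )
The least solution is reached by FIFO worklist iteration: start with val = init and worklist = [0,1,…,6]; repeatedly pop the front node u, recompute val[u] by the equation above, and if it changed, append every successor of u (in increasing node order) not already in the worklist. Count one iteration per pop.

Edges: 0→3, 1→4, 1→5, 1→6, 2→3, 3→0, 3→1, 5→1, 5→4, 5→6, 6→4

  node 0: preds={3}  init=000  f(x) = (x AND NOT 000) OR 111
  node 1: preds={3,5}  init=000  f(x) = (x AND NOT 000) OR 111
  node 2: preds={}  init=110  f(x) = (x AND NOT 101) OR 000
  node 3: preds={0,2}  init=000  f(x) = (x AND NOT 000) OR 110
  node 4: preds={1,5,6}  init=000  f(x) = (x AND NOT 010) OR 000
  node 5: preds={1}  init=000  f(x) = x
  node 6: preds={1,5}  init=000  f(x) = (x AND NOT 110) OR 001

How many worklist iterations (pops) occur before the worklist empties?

10

Trace (10 dequeues):
  [1] u=0 | in 000 | out 111 | prev 000 | push {}
  [2] u=1 | in 000 | out 111 | prev 000 | push {}
  [3] u=2 | in 000 | out 110 | ==
  [4] u=3 | in 111 | out 111 | prev 000 | push {0,1}
  [5] u=4 | in 111 | out 101 | prev 000 | push {}
  [6] u=5 | in 111 | out 111 | prev 000 | push {4}
  [7] u=6 | in 111 | out 001 | prev 000 | push {}
  [8] u=0 | in 111 | out 111 | ==
  [9] u=1 | in 111 | out 111 | ==
  [10] u=4 | in 111 | out 101 | ==

Converged values:
  [0] 111
  [1] 111
  [2] 110
  [3] 111
  [4] 101
  [5] 111
  [6] 001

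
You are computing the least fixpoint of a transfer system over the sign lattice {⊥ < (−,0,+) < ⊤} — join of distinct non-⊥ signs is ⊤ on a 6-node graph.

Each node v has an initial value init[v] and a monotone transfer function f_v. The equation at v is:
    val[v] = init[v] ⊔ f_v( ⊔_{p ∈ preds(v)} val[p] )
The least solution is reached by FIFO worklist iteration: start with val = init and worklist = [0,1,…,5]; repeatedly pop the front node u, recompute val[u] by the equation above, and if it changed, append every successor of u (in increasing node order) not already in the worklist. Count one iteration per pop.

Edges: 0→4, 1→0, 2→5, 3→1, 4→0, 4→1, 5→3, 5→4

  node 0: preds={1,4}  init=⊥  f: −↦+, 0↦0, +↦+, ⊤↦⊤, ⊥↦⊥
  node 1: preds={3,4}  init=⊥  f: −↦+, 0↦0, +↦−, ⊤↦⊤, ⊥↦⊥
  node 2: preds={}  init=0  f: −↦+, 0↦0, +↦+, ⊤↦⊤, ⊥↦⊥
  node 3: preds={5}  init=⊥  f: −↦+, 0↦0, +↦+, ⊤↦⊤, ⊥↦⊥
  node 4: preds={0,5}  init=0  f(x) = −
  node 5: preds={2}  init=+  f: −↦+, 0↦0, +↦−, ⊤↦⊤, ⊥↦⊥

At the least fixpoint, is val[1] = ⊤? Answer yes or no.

Worklist (12 pops):
  #1 pop 0: in=0 → 0 (was ⊥); enqueue []
  #2 pop 1: in=0 → 0 (was ⊥); enqueue [0]
  #3 pop 2: in=⊥ → 0 (no change)
  #4 pop 3: in=+ → + (was ⊥); enqueue [1]
  #5 pop 4: in=⊤ → ⊤ (was 0); enqueue []
  #6 pop 5: in=0 → ⊤ (was +); enqueue [3,4]
  #7 pop 0: in=⊤ → ⊤ (was 0); enqueue []
  #8 pop 1: in=⊤ → ⊤ (was 0); enqueue [0]
  #9 pop 3: in=⊤ → ⊤ (was +); enqueue [1]
  #10 pop 4: in=⊤ → ⊤ (no change)
  #11 pop 0: in=⊤ → ⊤ (no change)
  #12 pop 1: in=⊤ → ⊤ (no change)

Fixpoint:
  val[0] = ⊤
  val[1] = ⊤
  val[2] = 0
  val[3] = ⊤
  val[4] = ⊤
  val[5] = ⊤

yes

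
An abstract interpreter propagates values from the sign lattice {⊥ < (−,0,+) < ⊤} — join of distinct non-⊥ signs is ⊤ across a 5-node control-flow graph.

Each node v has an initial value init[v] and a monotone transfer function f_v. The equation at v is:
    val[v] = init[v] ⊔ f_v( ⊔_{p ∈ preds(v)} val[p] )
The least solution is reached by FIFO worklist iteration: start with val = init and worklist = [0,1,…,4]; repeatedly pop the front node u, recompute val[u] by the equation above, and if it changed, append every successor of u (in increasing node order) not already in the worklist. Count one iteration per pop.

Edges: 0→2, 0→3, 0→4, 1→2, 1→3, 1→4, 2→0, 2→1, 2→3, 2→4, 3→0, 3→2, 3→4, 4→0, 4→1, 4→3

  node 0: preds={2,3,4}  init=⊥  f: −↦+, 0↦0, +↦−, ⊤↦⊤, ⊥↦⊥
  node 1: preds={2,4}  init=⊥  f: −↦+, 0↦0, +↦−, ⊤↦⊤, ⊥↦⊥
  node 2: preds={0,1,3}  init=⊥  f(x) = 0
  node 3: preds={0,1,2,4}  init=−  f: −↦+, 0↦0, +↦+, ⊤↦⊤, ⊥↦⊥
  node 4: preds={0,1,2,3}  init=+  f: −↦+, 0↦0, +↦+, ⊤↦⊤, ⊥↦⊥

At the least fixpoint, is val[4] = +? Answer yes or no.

no

Iteration log — 10 steps:
  step 1. node 0  ⊔preds=⊤  new=⊤  old=⊥  +wl: 
  step 2. node 1  ⊔preds=+  new=−  old=⊥  +wl: 
  step 3. node 2  ⊔preds=⊤  new=0  old=⊥  +wl: 0,1
  step 4. node 3  ⊔preds=⊤  new=⊤  old=−  +wl: 2
  step 5. node 4  ⊔preds=⊤  new=⊤  old=+  +wl: 3
  step 6. node 0  ⊔preds=⊤  new=⊤  stable
  step 7. node 1  ⊔preds=⊤  new=⊤  old=−  +wl: 4
  step 8. node 2  ⊔preds=⊤  new=0  stable
  step 9. node 3  ⊔preds=⊤  new=⊤  stable
  step 10. node 4  ⊔preds=⊤  new=⊤  stable

Least fixpoint reached:
  node 0: ⊤
  node 1: ⊤
  node 2: 0
  node 3: ⊤
  node 4: ⊤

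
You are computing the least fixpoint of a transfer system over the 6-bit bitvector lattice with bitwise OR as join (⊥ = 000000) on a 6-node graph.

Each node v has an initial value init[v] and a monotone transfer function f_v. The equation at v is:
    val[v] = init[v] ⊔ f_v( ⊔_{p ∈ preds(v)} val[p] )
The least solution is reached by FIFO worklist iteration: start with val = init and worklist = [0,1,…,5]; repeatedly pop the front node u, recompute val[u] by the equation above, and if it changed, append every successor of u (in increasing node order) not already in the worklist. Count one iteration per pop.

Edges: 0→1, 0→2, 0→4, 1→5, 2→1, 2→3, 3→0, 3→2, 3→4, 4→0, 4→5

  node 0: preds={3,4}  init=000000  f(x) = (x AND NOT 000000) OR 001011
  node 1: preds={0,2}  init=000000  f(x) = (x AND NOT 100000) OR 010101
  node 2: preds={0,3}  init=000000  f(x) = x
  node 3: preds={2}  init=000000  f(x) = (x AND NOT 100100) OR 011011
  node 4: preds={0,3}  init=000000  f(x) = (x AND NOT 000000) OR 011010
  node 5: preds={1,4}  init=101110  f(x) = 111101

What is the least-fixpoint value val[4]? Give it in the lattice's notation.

011011

Iteration log — 12 steps:
  step 1. node 0  ⊔preds=000000  new=001011  old=000000  +wl: 
  step 2. node 1  ⊔preds=001011  new=011111  old=000000  +wl: 
  step 3. node 2  ⊔preds=001011  new=001011  old=000000  +wl: 1
  step 4. node 3  ⊔preds=001011  new=011011  old=000000  +wl: 0,2
  step 5. node 4  ⊔preds=011011  new=011011  old=000000  +wl: 
  step 6. node 5  ⊔preds=011111  new=111111  old=101110  +wl: 
  step 7. node 1  ⊔preds=001011  new=011111  stable
  step 8. node 0  ⊔preds=011011  new=011011  old=001011  +wl: 1,4
  step 9. node 2  ⊔preds=011011  new=011011  old=001011  +wl: 3
  step 10. node 1  ⊔preds=011011  new=011111  stable
  step 11. node 4  ⊔preds=011011  new=011011  stable
  step 12. node 3  ⊔preds=011011  new=011011  stable

Least fixpoint reached:
  node 0: 011011
  node 1: 011111
  node 2: 011011
  node 3: 011011
  node 4: 011011
  node 5: 111111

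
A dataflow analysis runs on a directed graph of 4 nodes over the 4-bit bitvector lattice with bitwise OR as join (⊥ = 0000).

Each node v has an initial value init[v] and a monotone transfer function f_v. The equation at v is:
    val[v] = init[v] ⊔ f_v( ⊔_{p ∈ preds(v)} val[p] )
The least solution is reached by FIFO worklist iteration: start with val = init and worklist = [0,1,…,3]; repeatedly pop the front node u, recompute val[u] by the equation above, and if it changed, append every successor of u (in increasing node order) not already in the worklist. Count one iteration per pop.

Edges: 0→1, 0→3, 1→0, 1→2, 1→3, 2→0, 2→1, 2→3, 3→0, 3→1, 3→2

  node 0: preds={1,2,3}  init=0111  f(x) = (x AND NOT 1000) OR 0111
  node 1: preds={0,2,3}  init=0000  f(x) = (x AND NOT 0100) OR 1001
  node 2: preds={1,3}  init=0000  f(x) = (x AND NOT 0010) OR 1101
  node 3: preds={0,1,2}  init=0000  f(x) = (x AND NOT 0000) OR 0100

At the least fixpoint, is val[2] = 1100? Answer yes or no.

Worklist (7 pops):
  #1 pop 0: in=0000 → 0111 (no change)
  #2 pop 1: in=0111 → 1011 (was 0000); enqueue [0]
  #3 pop 2: in=1011 → 1101 (was 0000); enqueue [1]
  #4 pop 3: in=1111 → 1111 (was 0000); enqueue [2]
  #5 pop 0: in=1111 → 0111 (no change)
  #6 pop 1: in=1111 → 1011 (no change)
  #7 pop 2: in=1111 → 1101 (no change)

Fixpoint:
  val[0] = 0111
  val[1] = 1011
  val[2] = 1101
  val[3] = 1111

no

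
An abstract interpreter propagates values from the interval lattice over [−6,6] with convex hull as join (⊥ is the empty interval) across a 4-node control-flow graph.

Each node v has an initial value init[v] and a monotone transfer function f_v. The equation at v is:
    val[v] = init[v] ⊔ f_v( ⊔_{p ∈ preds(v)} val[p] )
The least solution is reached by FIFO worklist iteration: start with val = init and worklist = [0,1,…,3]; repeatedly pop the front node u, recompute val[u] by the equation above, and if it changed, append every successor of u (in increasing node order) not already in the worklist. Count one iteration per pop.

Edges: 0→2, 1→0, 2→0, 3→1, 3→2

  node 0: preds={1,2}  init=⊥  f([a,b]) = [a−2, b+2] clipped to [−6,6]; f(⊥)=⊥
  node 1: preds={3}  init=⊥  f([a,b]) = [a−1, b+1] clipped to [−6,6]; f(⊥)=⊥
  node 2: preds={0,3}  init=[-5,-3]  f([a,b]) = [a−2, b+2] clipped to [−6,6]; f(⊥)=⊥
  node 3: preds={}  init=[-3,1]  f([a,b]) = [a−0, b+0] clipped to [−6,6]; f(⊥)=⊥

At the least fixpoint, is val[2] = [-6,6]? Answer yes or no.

Iteration log — 8 steps:
  step 1. node 0  ⊔preds=[-5,-3]  new=[-6,-1]  old=⊥  +wl: 
  step 2. node 1  ⊔preds=[-3,1]  new=[-4,2]  old=⊥  +wl: 0
  step 3. node 2  ⊔preds=[-6,1]  new=[-6,3]  old=[-5,-3]  +wl: 
  step 4. node 3  ⊔preds=⊥  new=[-3,1]  stable
  step 5. node 0  ⊔preds=[-6,3]  new=[-6,5]  old=[-6,-1]  +wl: 2
  step 6. node 2  ⊔preds=[-6,5]  new=[-6,6]  old=[-6,3]  +wl: 0
  step 7. node 0  ⊔preds=[-6,6]  new=[-6,6]  old=[-6,5]  +wl: 2
  step 8. node 2  ⊔preds=[-6,6]  new=[-6,6]  stable

Least fixpoint reached:
  node 0: [-6,6]
  node 1: [-4,2]
  node 2: [-6,6]
  node 3: [-3,1]

yes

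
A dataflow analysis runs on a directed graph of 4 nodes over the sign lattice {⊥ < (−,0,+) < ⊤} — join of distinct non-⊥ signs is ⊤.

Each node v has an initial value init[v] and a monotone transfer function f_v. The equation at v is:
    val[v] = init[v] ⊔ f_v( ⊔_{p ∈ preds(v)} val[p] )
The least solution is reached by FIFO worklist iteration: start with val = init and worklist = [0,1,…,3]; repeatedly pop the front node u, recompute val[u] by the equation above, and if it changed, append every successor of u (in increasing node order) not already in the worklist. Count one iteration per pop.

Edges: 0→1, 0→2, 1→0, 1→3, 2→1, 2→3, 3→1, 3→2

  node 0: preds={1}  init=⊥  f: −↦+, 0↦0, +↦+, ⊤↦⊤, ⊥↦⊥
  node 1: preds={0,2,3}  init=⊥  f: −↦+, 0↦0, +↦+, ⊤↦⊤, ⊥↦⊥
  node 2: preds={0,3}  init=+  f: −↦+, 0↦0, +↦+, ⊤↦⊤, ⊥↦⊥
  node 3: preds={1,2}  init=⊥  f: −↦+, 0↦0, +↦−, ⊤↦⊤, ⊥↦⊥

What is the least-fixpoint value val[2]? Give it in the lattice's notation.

⊤

Worklist (11 pops):
  #1 pop 0: in=⊥ → ⊥ (no change)
  #2 pop 1: in=+ → + (was ⊥); enqueue [0]
  #3 pop 2: in=⊥ → + (no change)
  #4 pop 3: in=+ → − (was ⊥); enqueue [1,2]
  #5 pop 0: in=+ → + (was ⊥); enqueue []
  #6 pop 1: in=⊤ → ⊤ (was +); enqueue [0,3]
  #7 pop 2: in=⊤ → ⊤ (was +); enqueue [1]
  #8 pop 0: in=⊤ → ⊤ (was +); enqueue [2]
  #9 pop 3: in=⊤ → ⊤ (was −); enqueue []
  #10 pop 1: in=⊤ → ⊤ (no change)
  #11 pop 2: in=⊤ → ⊤ (no change)

Fixpoint:
  val[0] = ⊤
  val[1] = ⊤
  val[2] = ⊤
  val[3] = ⊤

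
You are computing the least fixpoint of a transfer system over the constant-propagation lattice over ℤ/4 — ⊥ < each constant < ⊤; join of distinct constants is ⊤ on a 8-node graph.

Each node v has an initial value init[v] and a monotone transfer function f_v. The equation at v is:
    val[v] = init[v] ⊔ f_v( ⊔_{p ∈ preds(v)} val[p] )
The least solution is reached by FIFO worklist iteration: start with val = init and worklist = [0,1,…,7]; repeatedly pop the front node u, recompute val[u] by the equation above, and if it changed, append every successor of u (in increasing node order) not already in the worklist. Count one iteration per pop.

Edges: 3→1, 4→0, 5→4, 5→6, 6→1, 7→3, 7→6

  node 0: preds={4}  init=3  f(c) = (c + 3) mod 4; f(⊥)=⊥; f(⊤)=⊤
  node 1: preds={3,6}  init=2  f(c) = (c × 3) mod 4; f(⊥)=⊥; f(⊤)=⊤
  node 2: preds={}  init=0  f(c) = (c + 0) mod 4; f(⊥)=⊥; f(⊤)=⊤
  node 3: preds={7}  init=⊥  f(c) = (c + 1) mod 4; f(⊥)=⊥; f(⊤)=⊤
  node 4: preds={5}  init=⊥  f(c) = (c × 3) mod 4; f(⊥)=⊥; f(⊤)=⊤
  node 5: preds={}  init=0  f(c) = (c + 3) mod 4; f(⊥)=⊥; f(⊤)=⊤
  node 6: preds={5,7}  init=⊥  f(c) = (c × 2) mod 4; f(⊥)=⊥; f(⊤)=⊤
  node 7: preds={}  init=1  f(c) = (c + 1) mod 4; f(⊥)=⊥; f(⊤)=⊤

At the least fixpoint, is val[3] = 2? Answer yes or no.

Iteration log — 10 steps:
  step 1. node 0  ⊔preds=⊥  new=3  stable
  step 2. node 1  ⊔preds=⊥  new=2  stable
  step 3. node 2  ⊔preds=⊥  new=0  stable
  step 4. node 3  ⊔preds=1  new=2  old=⊥  +wl: 1
  step 5. node 4  ⊔preds=0  new=0  old=⊥  +wl: 0
  step 6. node 5  ⊔preds=⊥  new=0  stable
  step 7. node 6  ⊔preds=⊤  new=⊤  old=⊥  +wl: 
  step 8. node 7  ⊔preds=⊥  new=1  stable
  step 9. node 1  ⊔preds=⊤  new=⊤  old=2  +wl: 
  step 10. node 0  ⊔preds=0  new=3  stable

Least fixpoint reached:
  node 0: 3
  node 1: ⊤
  node 2: 0
  node 3: 2
  node 4: 0
  node 5: 0
  node 6: ⊤
  node 7: 1

yes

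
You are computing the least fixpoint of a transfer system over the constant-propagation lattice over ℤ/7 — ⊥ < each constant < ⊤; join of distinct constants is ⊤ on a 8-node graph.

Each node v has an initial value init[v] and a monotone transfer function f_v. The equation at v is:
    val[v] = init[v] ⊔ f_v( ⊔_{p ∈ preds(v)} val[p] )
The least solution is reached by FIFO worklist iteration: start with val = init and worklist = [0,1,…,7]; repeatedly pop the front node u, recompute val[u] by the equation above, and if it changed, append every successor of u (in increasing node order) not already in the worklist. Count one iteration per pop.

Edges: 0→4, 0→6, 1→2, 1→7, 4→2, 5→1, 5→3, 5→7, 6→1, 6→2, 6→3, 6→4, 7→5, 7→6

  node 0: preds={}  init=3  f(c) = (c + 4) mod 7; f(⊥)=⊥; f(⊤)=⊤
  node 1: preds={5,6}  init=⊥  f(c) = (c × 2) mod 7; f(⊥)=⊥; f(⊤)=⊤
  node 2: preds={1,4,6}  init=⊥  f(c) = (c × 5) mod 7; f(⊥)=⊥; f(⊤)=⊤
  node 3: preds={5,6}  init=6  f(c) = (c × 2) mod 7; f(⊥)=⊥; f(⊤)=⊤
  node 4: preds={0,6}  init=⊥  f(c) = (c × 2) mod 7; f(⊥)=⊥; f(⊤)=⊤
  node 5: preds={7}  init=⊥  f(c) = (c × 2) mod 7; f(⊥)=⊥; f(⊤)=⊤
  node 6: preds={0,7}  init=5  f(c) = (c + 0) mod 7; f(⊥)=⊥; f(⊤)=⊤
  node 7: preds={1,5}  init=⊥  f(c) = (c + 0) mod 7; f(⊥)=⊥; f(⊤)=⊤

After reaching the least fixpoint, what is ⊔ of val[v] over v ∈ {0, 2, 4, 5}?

Iteration log — 23 steps:
  step 1. node 0  ⊔preds=⊥  new=3  stable
  step 2. node 1  ⊔preds=5  new=3  old=⊥  +wl: 
  step 3. node 2  ⊔preds=⊤  new=⊤  old=⊥  +wl: 
  step 4. node 3  ⊔preds=5  new=⊤  old=6  +wl: 
  step 5. node 4  ⊔preds=⊤  new=⊤  old=⊥  +wl: 2
  step 6. node 5  ⊔preds=⊥  new=⊥  stable
  step 7. node 6  ⊔preds=3  new=⊤  old=5  +wl: 1,3,4
  step 8. node 7  ⊔preds=3  new=3  old=⊥  +wl: 5,6
  step 9. node 2  ⊔preds=⊤  new=⊤  stable
  step 10. node 1  ⊔preds=⊤  new=⊤  old=3  +wl: 2,7
  step 11. node 3  ⊔preds=⊤  new=⊤  stable
  step 12. node 4  ⊔preds=⊤  new=⊤  stable
  step 13. node 5  ⊔preds=3  new=6  old=⊥  +wl: 1,3
  step 14. node 6  ⊔preds=3  new=⊤  stable
  step 15. node 2  ⊔preds=⊤  new=⊤  stable
  step 16. node 7  ⊔preds=⊤  new=⊤  old=3  +wl: 5,6
  step 17. node 1  ⊔preds=⊤  new=⊤  stable
  step 18. node 3  ⊔preds=⊤  new=⊤  stable
  step 19. node 5  ⊔preds=⊤  new=⊤  old=6  +wl: 1,3,7
  step 20. node 6  ⊔preds=⊤  new=⊤  stable
  step 21. node 1  ⊔preds=⊤  new=⊤  stable
  step 22. node 3  ⊔preds=⊤  new=⊤  stable
  step 23. node 7  ⊔preds=⊤  new=⊤  stable

Least fixpoint reached:
  node 0: 3
  node 1: ⊤
  node 2: ⊤
  node 3: ⊤
  node 4: ⊤
  node 5: ⊤
  node 6: ⊤
  node 7: ⊤

⊤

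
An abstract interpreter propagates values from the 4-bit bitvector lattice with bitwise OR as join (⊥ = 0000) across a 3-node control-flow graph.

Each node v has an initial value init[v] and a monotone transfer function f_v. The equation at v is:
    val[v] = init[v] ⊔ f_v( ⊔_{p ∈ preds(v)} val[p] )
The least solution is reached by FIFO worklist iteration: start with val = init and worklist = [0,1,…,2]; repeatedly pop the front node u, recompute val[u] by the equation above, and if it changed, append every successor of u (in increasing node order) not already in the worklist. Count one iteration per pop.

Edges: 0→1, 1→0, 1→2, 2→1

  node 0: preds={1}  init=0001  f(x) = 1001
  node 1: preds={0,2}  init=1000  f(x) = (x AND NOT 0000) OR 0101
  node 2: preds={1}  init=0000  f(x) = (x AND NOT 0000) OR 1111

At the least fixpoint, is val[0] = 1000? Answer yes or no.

no

Iteration log — 7 steps:
  step 1. node 0  ⊔preds=1000  new=1001  old=0001  +wl: 
  step 2. node 1  ⊔preds=1001  new=1101  old=1000  +wl: 0
  step 3. node 2  ⊔preds=1101  new=1111  old=0000  +wl: 1
  step 4. node 0  ⊔preds=1101  new=1001  stable
  step 5. node 1  ⊔preds=1111  new=1111  old=1101  +wl: 0,2
  step 6. node 0  ⊔preds=1111  new=1001  stable
  step 7. node 2  ⊔preds=1111  new=1111  stable

Least fixpoint reached:
  node 0: 1001
  node 1: 1111
  node 2: 1111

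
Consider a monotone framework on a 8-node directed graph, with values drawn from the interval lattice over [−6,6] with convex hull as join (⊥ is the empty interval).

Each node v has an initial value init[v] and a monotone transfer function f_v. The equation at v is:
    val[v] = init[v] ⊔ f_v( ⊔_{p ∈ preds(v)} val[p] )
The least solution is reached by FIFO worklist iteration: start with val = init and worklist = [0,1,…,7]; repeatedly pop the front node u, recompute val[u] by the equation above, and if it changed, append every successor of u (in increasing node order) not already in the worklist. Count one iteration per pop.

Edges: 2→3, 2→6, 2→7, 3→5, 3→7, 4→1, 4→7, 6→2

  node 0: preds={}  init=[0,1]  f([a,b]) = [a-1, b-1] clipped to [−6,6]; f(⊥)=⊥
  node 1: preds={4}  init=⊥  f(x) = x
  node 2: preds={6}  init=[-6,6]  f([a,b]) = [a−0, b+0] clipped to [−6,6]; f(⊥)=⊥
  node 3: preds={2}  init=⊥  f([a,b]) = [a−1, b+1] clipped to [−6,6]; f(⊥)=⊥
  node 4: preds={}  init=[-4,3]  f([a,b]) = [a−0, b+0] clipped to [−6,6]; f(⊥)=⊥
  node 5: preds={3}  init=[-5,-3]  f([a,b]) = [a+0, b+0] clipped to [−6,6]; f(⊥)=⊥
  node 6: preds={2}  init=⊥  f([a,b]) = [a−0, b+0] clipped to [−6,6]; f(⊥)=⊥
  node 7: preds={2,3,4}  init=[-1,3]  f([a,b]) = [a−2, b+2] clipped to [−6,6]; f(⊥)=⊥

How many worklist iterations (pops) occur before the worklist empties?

Trace (9 dequeues):
  [1] u=0 | in ⊥ | out [0,1] | ==
  [2] u=1 | in [-4,3] | out [-4,3] | prev ⊥ | push {}
  [3] u=2 | in ⊥ | out [-6,6] | ==
  [4] u=3 | in [-6,6] | out [-6,6] | prev ⊥ | push {}
  [5] u=4 | in ⊥ | out [-4,3] | ==
  [6] u=5 | in [-6,6] | out [-6,6] | prev [-5,-3] | push {}
  [7] u=6 | in [-6,6] | out [-6,6] | prev ⊥ | push {2}
  [8] u=7 | in [-6,6] | out [-6,6] | prev [-1,3] | push {}
  [9] u=2 | in [-6,6] | out [-6,6] | ==

Converged values:
  [0] [0,1]
  [1] [-4,3]
  [2] [-6,6]
  [3] [-6,6]
  [4] [-4,3]
  [5] [-6,6]
  [6] [-6,6]
  [7] [-6,6]

9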